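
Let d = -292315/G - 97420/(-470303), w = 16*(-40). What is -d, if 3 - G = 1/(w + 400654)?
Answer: 54992456342706010/564382882423 ≈ 97438.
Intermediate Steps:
w = -640
G = 1200041/400014 (G = 3 - 1/(-640 + 400654) = 3 - 1/400014 = 1200041/400014 ≈ 3.0000)
d = -54992456342706010/564382882423 (d = -292315/1200041/400014 - 97420/(-470303) = -292315*400014/1200041 - 97420*(-1/470303) = -116930092410/1200041 + 97420/470303 = -54992456342706010/564382882423 ≈ -97438.)
-d = -1*(-54992456342706010/564382882423) = 54992456342706010/564382882423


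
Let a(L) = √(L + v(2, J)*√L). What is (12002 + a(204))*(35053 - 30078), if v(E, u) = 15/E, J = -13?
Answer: 59709950 + 4975*√(204 + 15*√51) ≈ 5.9798e+7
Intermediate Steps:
a(L) = √(L + 15*√L/2) (a(L) = √(L + (15/2)*√L) = √(L + (15*(½))*√L) = √(L + 15*√L/2))
(12002 + a(204))*(35053 - 30078) = (12002 + √(4*204 + 30*√204)/2)*(35053 - 30078) = (12002 + √(816 + 30*(2*√51))/2)*4975 = (12002 + √(816 + 60*√51)/2)*4975 = 59709950 + 4975*√(816 + 60*√51)/2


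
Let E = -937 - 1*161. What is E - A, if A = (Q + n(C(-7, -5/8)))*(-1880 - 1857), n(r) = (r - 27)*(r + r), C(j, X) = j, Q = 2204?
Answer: 10014062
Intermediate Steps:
n(r) = 2*r*(-27 + r) (n(r) = (-27 + r)*(2*r) = 2*r*(-27 + r))
E = -1098 (E = -937 - 161 = -1098)
A = -10015160 (A = (2204 + 2*(-7)*(-27 - 7))*(-1880 - 1857) = (2204 + 2*(-7)*(-34))*(-3737) = (2204 + 476)*(-3737) = 2680*(-3737) = -10015160)
E - A = -1098 - 1*(-10015160) = -1098 + 10015160 = 10014062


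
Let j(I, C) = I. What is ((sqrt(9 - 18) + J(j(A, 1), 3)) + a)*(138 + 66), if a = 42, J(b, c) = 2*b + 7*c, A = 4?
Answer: 14484 + 612*I ≈ 14484.0 + 612.0*I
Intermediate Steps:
((sqrt(9 - 18) + J(j(A, 1), 3)) + a)*(138 + 66) = ((sqrt(9 - 18) + (2*4 + 7*3)) + 42)*(138 + 66) = ((sqrt(-9) + (8 + 21)) + 42)*204 = ((3*I + 29) + 42)*204 = ((29 + 3*I) + 42)*204 = (71 + 3*I)*204 = 14484 + 612*I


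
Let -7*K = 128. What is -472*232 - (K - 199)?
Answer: -765007/7 ≈ -1.0929e+5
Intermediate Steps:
K = -128/7 (K = -⅐*128 = -128/7 ≈ -18.286)
-472*232 - (K - 199) = -472*232 - (-128/7 - 199) = -109504 - 1*(-1521/7) = -109504 + 1521/7 = -765007/7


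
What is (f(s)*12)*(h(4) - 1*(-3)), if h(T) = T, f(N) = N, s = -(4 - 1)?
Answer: -252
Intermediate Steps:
s = -3 (s = -1*3 = -3)
(f(s)*12)*(h(4) - 1*(-3)) = (-3*12)*(4 - 1*(-3)) = -36*(4 + 3) = -36*7 = -252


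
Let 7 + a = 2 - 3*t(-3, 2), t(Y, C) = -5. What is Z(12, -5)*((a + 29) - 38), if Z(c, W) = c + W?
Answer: 7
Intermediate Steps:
Z(c, W) = W + c
a = 10 (a = -7 + (2 - 3*(-5)) = -7 + (2 + 15) = -7 + 17 = 10)
Z(12, -5)*((a + 29) - 38) = (-5 + 12)*((10 + 29) - 38) = 7*(39 - 38) = 7*1 = 7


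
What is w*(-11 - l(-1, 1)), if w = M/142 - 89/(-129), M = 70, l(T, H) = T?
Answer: -108340/9159 ≈ -11.829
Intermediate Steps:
w = 10834/9159 (w = 70/142 - 89/(-129) = 70*(1/142) - 89*(-1/129) = 35/71 + 89/129 = 10834/9159 ≈ 1.1829)
w*(-11 - l(-1, 1)) = 10834*(-11 - 1*(-1))/9159 = 10834*(-11 + 1)/9159 = (10834/9159)*(-10) = -108340/9159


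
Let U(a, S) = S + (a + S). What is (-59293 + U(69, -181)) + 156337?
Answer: 96751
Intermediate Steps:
U(a, S) = a + 2*S (U(a, S) = S + (S + a) = a + 2*S)
(-59293 + U(69, -181)) + 156337 = (-59293 + (69 + 2*(-181))) + 156337 = (-59293 + (69 - 362)) + 156337 = (-59293 - 293) + 156337 = -59586 + 156337 = 96751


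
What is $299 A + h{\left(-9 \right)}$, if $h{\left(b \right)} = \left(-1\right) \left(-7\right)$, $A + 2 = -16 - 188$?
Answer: $-61587$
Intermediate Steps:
$A = -206$ ($A = -2 - 204 = -206$)
$h{\left(b \right)} = 7$
$299 A + h{\left(-9 \right)} = 299 \left(-206\right) + 7 = -61594 + 7 = -61587$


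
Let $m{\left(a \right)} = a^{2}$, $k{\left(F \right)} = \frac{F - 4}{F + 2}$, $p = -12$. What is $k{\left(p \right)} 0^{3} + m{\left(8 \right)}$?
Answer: $64$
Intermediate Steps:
$k{\left(F \right)} = \frac{-4 + F}{2 + F}$
$k{\left(p \right)} 0^{3} + m{\left(8 \right)} = \frac{-4 - 12}{2 - 12} \cdot 0^{3} + 8^{2} = \frac{1}{-10} \left(-16\right) 0 + 64 = \left(- \frac{1}{10}\right) \left(-16\right) 0 + 64 = \frac{8}{5} \cdot 0 + 64 = 0 + 64 = 64$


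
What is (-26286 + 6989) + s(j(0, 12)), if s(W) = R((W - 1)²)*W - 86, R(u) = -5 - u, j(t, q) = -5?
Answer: -19178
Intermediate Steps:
s(W) = -86 + W*(-5 - (-1 + W)²) (s(W) = (-5 - (W - 1)²)*W - 86 = (-5 - (-1 + W)²)*W - 86 = W*(-5 - (-1 + W)²) - 86 = -86 + W*(-5 - (-1 + W)²))
(-26286 + 6989) + s(j(0, 12)) = (-26286 + 6989) + (-86 - 1*(-5)*(5 + (-1 - 5)²)) = -19297 + (-86 - 1*(-5)*(5 + (-6)²)) = -19297 + (-86 - 1*(-5)*(5 + 36)) = -19297 + (-86 - 1*(-5)*41) = -19297 + (-86 + 205) = -19297 + 119 = -19178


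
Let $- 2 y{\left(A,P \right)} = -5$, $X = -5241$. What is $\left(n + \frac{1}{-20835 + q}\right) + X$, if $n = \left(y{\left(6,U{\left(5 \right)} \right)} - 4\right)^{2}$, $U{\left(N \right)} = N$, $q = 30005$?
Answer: $- \frac{96078673}{18340} \approx -5238.8$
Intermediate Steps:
$y{\left(A,P \right)} = \frac{5}{2}$ ($y{\left(A,P \right)} = \left(- \frac{1}{2}\right) \left(-5\right) = \frac{5}{2}$)
$n = \frac{9}{4}$ ($n = \left(\frac{5}{2} - 4\right)^{2} = \left(- \frac{3}{2}\right)^{2} = \frac{9}{4} \approx 2.25$)
$\left(n + \frac{1}{-20835 + q}\right) + X = \left(\frac{9}{4} + \frac{1}{-20835 + 30005}\right) - 5241 = \left(\frac{9}{4} + \frac{1}{9170}\right) - 5241 = \frac{41267}{18340} - 5241 = - \frac{96078673}{18340}$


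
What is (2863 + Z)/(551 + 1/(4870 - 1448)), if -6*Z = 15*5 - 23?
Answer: 29302586/5656569 ≈ 5.1803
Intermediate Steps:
Z = -26/3 (Z = -(15*5 - 23)/6 = -(75 - 23)/6 = -1/6*52 = -26/3 ≈ -8.6667)
(2863 + Z)/(551 + 1/(4870 - 1448)) = (2863 - 26/3)/(551 + 1/(4870 - 1448)) = 8563/(3*(551 + 1/3422)) = 8563/(3*(1885523/3422)) = (8563/3)*(3422/1885523) = 29302586/5656569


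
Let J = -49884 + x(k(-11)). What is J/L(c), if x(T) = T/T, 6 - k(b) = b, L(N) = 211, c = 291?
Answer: -49883/211 ≈ -236.41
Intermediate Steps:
k(b) = 6 - b
x(T) = 1
J = -49883 (J = -49884 + 1 = -49883)
J/L(c) = -49883/211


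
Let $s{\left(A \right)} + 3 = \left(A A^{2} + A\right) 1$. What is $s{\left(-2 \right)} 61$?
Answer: $-793$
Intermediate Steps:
$s{\left(A \right)} = -3 + A + A^{3}$ ($s{\left(A \right)} = -3 + \left(A A^{2} + A\right) 1 = -3 + \left(A^{3} + A\right) 1 = -3 + \left(A + A^{3}\right) 1 = -3 + \left(A + A^{3}\right) = -3 + A + A^{3}$)
$s{\left(-2 \right)} 61 = \left(-3 - 2 + \left(-2\right)^{3}\right) 61 = \left(-3 - 2 - 8\right) 61 = \left(-13\right) 61 = -793$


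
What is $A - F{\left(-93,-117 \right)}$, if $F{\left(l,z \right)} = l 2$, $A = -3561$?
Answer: $-3375$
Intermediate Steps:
$F{\left(l,z \right)} = 2 l$
$A - F{\left(-93,-117 \right)} = -3561 - 2 \left(-93\right) = -3561 - -186 = -3561 + 186 = -3375$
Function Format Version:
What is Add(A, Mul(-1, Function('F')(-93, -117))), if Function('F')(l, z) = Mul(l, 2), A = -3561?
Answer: -3375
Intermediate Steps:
Function('F')(l, z) = Mul(2, l)
Add(A, Mul(-1, Function('F')(-93, -117))) = Add(-3561, Mul(-1, Mul(2, -93))) = Add(-3561, Mul(-1, -186)) = Add(-3561, 186) = -3375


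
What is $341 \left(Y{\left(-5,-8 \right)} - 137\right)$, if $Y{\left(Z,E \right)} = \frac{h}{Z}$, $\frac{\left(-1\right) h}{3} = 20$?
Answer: $-42625$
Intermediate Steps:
$h = -60$ ($h = \left(-3\right) 20 = -60$)
$Y{\left(Z,E \right)} = - \frac{60}{Z}$
$341 \left(Y{\left(-5,-8 \right)} - 137\right) = 341 \left(- \frac{60}{-5} - 137\right) = 341 \left(\left(-60\right) \left(- \frac{1}{5}\right) - 137\right) = 341 \left(12 - 137\right) = 341 \left(-125\right) = -42625$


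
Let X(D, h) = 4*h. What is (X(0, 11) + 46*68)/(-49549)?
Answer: -3172/49549 ≈ -0.064017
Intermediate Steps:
(X(0, 11) + 46*68)/(-49549) = (4*11 + 46*68)/(-49549) = (44 + 3128)*(-1/49549) = 3172*(-1/49549) = -3172/49549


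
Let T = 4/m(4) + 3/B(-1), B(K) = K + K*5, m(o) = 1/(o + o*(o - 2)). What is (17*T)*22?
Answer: 17765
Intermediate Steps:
m(o) = 1/(o + o*(-2 + o))
B(K) = 6*K (B(K) = K + 5*K = 6*K)
T = 95/2 (T = 4/((1/(4*(-1 + 4)))) + 3/((6*(-1))) = 4/(((¼)/3)) + 3/(-6) = 4/(((¼)*(⅓))) + 3*(-⅙) = 4/(1/12) - ½ = 4*12 - ½ = 48 - ½ = 95/2 ≈ 47.500)
(17*T)*22 = (17*(95/2))*22 = (1615/2)*22 = 17765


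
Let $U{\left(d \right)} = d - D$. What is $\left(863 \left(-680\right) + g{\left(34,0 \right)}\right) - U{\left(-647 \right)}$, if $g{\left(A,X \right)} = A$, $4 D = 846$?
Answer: $- \frac{1171895}{2} \approx -5.8595 \cdot 10^{5}$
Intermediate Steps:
$D = \frac{423}{2}$ ($D = \frac{1}{4} \cdot 846 = \frac{423}{2} \approx 211.5$)
$U{\left(d \right)} = - \frac{423}{2} + d$ ($U{\left(d \right)} = d - \frac{423}{2} = - \frac{423}{2} + d$)
$\left(863 \left(-680\right) + g{\left(34,0 \right)}\right) - U{\left(-647 \right)} = \left(863 \left(-680\right) + 34\right) - \left(- \frac{423}{2} - 647\right) = \left(-586840 + 34\right) - - \frac{1717}{2} = -586806 + \frac{1717}{2} = - \frac{1171895}{2}$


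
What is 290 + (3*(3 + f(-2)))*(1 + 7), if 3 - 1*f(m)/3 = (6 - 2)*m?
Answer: 1154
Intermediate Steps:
f(m) = 9 - 12*m (f(m) = 9 - 3*(6 - 2)*m = 9 - 12*m)
290 + (3*(3 + f(-2)))*(1 + 7) = 290 + (3*(3 + (9 - 12*(-2))))*(1 + 7) = 290 + (3*(3 + (9 + 24)))*8 = 290 + (3*(3 + 33))*8 = 290 + (3*36)*8 = 290 + 108*8 = 290 + 864 = 1154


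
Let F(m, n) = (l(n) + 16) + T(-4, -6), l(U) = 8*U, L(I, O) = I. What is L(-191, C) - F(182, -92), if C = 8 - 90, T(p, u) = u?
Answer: 535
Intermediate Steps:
C = -82
F(m, n) = 10 + 8*n (F(m, n) = (8*n + 16) - 6 = (16 + 8*n) - 6 = 10 + 8*n)
L(-191, C) - F(182, -92) = -191 - (10 + 8*(-92)) = -191 - (10 - 736) = -191 - 1*(-726) = -191 + 726 = 535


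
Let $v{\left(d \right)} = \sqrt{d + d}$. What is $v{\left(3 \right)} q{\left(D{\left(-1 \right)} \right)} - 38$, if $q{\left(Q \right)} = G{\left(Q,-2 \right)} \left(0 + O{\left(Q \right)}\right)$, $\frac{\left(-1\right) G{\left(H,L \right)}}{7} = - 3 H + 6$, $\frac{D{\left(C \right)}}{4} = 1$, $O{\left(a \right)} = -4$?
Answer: $-38 - 168 \sqrt{6} \approx -449.51$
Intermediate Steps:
$D{\left(C \right)} = 4$ ($D{\left(C \right)} = 4 \cdot 1 = 4$)
$G{\left(H,L \right)} = -42 + 21 H$ ($G{\left(H,L \right)} = - 7 \left(- 3 H + 6\right) = - 7 \left(6 - 3 H\right) = -42 + 21 H$)
$q{\left(Q \right)} = 168 - 84 Q$ ($q{\left(Q \right)} = \left(-42 + 21 Q\right) \left(0 - 4\right) = \left(-42 + 21 Q\right) \left(-4\right) = 168 - 84 Q$)
$v{\left(d \right)} = \sqrt{2} \sqrt{d}$ ($v{\left(d \right)} = \sqrt{2 d} = \sqrt{2} \sqrt{d}$)
$v{\left(3 \right)} q{\left(D{\left(-1 \right)} \right)} - 38 = \sqrt{2} \sqrt{3} \left(168 - 336\right) - 38 = \sqrt{6} \left(168 - 336\right) - 38 = \sqrt{6} \left(-168\right) - 38 = - 168 \sqrt{6} - 38 = -38 - 168 \sqrt{6}$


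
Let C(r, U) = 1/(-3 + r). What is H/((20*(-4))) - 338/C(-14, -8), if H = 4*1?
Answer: 114919/20 ≈ 5746.0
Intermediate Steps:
H = 4
H/((20*(-4))) - 338/C(-14, -8) = 4/((20*(-4))) - 338/(1/(-3 - 14)) = 4/(-80) - 338/(1/(-17)) = 4*(-1/80) - 338/(-1/17) = -1/20 - 338*(-17) = -1/20 + 5746 = 114919/20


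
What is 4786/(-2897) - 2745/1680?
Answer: -1066183/324464 ≈ -3.2860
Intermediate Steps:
4786/(-2897) - 2745/1680 = 4786*(-1/2897) - 2745*1/1680 = -4786/2897 - 183/112 = -1066183/324464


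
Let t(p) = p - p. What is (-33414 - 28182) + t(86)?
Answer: -61596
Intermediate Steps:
t(p) = 0
(-33414 - 28182) + t(86) = (-33414 - 28182) + 0 = -61596 + 0 = -61596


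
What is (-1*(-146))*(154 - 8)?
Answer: 21316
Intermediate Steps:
(-1*(-146))*(154 - 8) = 146*146 = 21316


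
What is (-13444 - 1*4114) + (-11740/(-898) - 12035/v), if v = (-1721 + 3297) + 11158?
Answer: -100319678963/5717566 ≈ -17546.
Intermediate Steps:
v = 12734 (v = 1576 + 11158 = 12734)
(-13444 - 1*4114) + (-11740/(-898) - 12035/v) = (-13444 - 1*4114) + (-11740/(-898) - 12035/12734) = (-13444 - 4114) + (-11740*(-1/898) - 12035*1/12734) = -17558 + (5870/449 - 12035/12734) = -17558 + 69344865/5717566 = -100319678963/5717566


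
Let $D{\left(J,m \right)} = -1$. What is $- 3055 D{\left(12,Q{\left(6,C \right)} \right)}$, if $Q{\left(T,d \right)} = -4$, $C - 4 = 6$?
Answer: $3055$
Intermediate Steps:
$C = 10$ ($C = 4 + 6 = 10$)
$- 3055 D{\left(12,Q{\left(6,C \right)} \right)} = \left(-3055\right) \left(-1\right) = 3055$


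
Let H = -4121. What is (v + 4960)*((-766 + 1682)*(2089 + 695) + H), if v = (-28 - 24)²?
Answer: 19512720272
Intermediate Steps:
v = 2704 (v = (-52)² = 2704)
(v + 4960)*((-766 + 1682)*(2089 + 695) + H) = (2704 + 4960)*((-766 + 1682)*(2089 + 695) - 4121) = 7664*(916*2784 - 4121) = 7664*(2550144 - 4121) = 7664*2546023 = 19512720272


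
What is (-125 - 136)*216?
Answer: -56376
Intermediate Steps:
(-125 - 136)*216 = -261*216 = -56376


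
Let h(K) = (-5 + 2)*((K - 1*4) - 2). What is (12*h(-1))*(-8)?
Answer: -2016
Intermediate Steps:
h(K) = 18 - 3*K (h(K) = -3*((K - 4) - 2) = -3*((-4 + K) - 2) = -3*(-6 + K) = 18 - 3*K)
(12*h(-1))*(-8) = (12*(18 - 3*(-1)))*(-8) = (12*(18 + 3))*(-8) = (12*21)*(-8) = 252*(-8) = -2016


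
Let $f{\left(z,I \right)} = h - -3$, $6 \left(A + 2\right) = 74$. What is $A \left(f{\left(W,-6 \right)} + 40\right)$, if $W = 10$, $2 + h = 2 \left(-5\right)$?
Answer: $\frac{961}{3} \approx 320.33$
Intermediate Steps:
$h = -12$ ($h = -2 + 2 \left(-5\right) = -2 - 10 = -12$)
$A = \frac{31}{3}$ ($A = -2 + \frac{1}{6} \cdot 74 = -2 + \frac{37}{3} = \frac{31}{3} \approx 10.333$)
$f{\left(z,I \right)} = -9$ ($f{\left(z,I \right)} = -12 - -3 = -12 + 3 = -9$)
$A \left(f{\left(W,-6 \right)} + 40\right) = \frac{31 \left(-9 + 40\right)}{3} = \frac{31}{3} \cdot 31 = \frac{961}{3}$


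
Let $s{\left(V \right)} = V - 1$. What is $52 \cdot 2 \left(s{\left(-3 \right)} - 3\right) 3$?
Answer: $-2184$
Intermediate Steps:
$s{\left(V \right)} = -1 + V$
$52 \cdot 2 \left(s{\left(-3 \right)} - 3\right) 3 = 52 \cdot 2 \left(\left(-1 - 3\right) - 3\right) 3 = 52 \cdot 2 \left(-4 - 3\right) 3 = 52 \cdot 2 \left(-7\right) 3 = 52 \left(\left(-14\right) 3\right) = 52 \left(-42\right) = -2184$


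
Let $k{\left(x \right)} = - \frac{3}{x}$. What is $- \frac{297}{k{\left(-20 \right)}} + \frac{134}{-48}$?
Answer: $- \frac{47587}{24} \approx -1982.8$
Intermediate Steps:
$- \frac{297}{k{\left(-20 \right)}} + \frac{134}{-48} = - \frac{297}{\left(-3\right) \frac{1}{-20}} + \frac{134}{-48} = - \frac{297}{\left(-3\right) \left(- \frac{1}{20}\right)} + 134 \left(- \frac{1}{48}\right) = - \frac{297}{\frac{3}{20}} - \frac{67}{24} = \left(-297\right) \frac{20}{3} - \frac{67}{24} = -1980 - \frac{67}{24} = - \frac{47587}{24}$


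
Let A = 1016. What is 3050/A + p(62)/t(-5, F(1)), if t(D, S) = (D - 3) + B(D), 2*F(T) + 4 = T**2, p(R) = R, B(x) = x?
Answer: -11671/6604 ≈ -1.7673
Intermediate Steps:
F(T) = -2 + T**2/2
t(D, S) = -3 + 2*D (t(D, S) = (D - 3) + D = (-3 + D) + D = -3 + 2*D)
3050/A + p(62)/t(-5, F(1)) = 3050/1016 + 62/(-3 + 2*(-5)) = 3050*(1/1016) + 62/(-3 - 10) = 1525/508 + 62/(-13) = 1525/508 + 62*(-1/13) = 1525/508 - 62/13 = -11671/6604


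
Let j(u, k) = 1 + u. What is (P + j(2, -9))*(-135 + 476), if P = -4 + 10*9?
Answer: 30349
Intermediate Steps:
P = 86 (P = -4 + 90 = 86)
(P + j(2, -9))*(-135 + 476) = (86 + (1 + 2))*(-135 + 476) = (86 + 3)*341 = 89*341 = 30349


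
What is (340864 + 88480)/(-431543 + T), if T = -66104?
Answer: -429344/497647 ≈ -0.86275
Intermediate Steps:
(340864 + 88480)/(-431543 + T) = (340864 + 88480)/(-431543 - 66104) = 429344/(-497647) = 429344*(-1/497647) = -429344/497647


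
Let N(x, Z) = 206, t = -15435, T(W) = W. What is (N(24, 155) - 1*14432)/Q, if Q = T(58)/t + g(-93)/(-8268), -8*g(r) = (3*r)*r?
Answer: -4841262578880/132218531 ≈ -36616.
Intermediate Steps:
g(r) = -3*r²/8 (g(r) = -3*r*r/8 = -3*r²/8)
Q = 132218531/340310880 (Q = 58/(-15435) - 3/8*(-93)²/(-8268) = 58*(-1/15435) - 3/8*8649*(-1/8268) = -58/15435 - 25947/8*(-1/8268) = -58/15435 + 8649/22048 = 132218531/340310880 ≈ 0.38852)
(N(24, 155) - 1*14432)/Q = (206 - 1*14432)/(132218531/340310880) = (206 - 14432)*(340310880/132218531) = -14226*340310880/132218531 = -4841262578880/132218531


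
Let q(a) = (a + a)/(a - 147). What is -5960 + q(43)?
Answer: -309963/52 ≈ -5960.8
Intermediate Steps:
q(a) = 2*a/(-147 + a) (q(a) = (2*a)/(-147 + a) = 2*a/(-147 + a))
-5960 + q(43) = -5960 + 2*43/(-147 + 43) = -5960 + 2*43/(-104) = -5960 + 2*43*(-1/104) = -5960 - 43/52 = -309963/52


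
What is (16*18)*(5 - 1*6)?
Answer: -288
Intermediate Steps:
(16*18)*(5 - 1*6) = 288*(5 - 6) = 288*(-1) = -288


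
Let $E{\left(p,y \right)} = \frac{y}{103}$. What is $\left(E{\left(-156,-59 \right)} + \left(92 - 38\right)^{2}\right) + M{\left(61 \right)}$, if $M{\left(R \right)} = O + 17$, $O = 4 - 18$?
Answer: $\frac{300598}{103} \approx 2918.4$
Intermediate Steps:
$O = -14$ ($O = 4 - 18 = -14$)
$E{\left(p,y \right)} = \frac{y}{103}$ ($E{\left(p,y \right)} = y \frac{1}{103} = \frac{y}{103}$)
$M{\left(R \right)} = 3$ ($M{\left(R \right)} = -14 + 17 = 3$)
$\left(E{\left(-156,-59 \right)} + \left(92 - 38\right)^{2}\right) + M{\left(61 \right)} = \left(\frac{1}{103} \left(-59\right) + \left(92 - 38\right)^{2}\right) + 3 = \left(- \frac{59}{103} + 54^{2}\right) + 3 = \left(- \frac{59}{103} + 2916\right) + 3 = \frac{300289}{103} + 3 = \frac{300598}{103}$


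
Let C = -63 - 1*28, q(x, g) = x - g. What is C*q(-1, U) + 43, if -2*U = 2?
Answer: 43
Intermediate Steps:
U = -1 (U = -1/2*2 = -1)
C = -91 (C = -63 - 28 = -91)
C*q(-1, U) + 43 = -91*(-1 - 1*(-1)) + 43 = -91*(-1 + 1) + 43 = -91*0 + 43 = 0 + 43 = 43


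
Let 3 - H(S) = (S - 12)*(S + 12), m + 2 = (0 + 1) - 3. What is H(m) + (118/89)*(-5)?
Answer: 11069/89 ≈ 124.37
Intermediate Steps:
m = -4 (m = -2 + ((0 + 1) - 3) = -2 + (1 - 3) = -2 - 2 = -4)
H(S) = 3 - (-12 + S)*(12 + S) (H(S) = 3 - (S - 12)*(S + 12) = 3 - (-12 + S)*(12 + S))
H(m) + (118/89)*(-5) = (147 - 1*(-4)²) + (118/89)*(-5) = (147 - 1*16) + (118*(1/89))*(-5) = (147 - 16) + (118/89)*(-5) = 131 - 590/89 = 11069/89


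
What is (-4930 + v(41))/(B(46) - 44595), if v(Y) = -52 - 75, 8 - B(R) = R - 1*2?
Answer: 5057/44631 ≈ 0.11331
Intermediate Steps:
B(R) = 10 - R (B(R) = 8 - (R - 1*2) = 8 - (R - 2) = 8 - (-2 + R) = 8 + (2 - R) = 10 - R)
v(Y) = -127
(-4930 + v(41))/(B(46) - 44595) = (-4930 - 127)/((10 - 1*46) - 44595) = -5057/((10 - 46) - 44595) = -5057/(-36 - 44595) = -5057/(-44631) = -5057*(-1/44631) = 5057/44631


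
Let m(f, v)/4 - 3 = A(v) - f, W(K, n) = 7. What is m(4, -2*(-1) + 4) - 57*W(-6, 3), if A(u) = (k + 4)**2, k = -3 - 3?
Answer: -387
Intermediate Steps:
k = -6
A(u) = 4 (A(u) = (-6 + 4)**2 = (-2)**2 = 4)
m(f, v) = 28 - 4*f (m(f, v) = 12 + 4*(4 - f) = 12 + (16 - 4*f) = 28 - 4*f)
m(4, -2*(-1) + 4) - 57*W(-6, 3) = (28 - 4*4) - 57*7 = (28 - 16) - 399 = 12 - 399 = -387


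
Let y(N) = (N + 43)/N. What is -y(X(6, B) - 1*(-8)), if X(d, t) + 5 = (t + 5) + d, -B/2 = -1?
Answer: -59/16 ≈ -3.6875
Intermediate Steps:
B = 2 (B = -2*(-1) = 2)
X(d, t) = d + t (X(d, t) = -5 + ((t + 5) + d) = -5 + ((5 + t) + d) = -5 + (5 + d + t) = d + t)
y(N) = (43 + N)/N
-y(X(6, B) - 1*(-8)) = -(43 + ((6 + 2) - 1*(-8)))/((6 + 2) - 1*(-8)) = -(43 + (8 + 8))/(8 + 8) = -(43 + 16)/16 = -59/16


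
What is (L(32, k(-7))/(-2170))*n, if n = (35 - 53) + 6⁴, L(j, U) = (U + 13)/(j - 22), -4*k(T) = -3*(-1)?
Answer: -4473/6200 ≈ -0.72145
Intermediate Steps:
k(T) = -¾ (k(T) = -(-3)*(-1)/4 = -¼*3 = -¾)
L(j, U) = (13 + U)/(-22 + j)
n = 1278 (n = -18 + 1296 = 1278)
(L(32, k(-7))/(-2170))*n = (((13 - ¾)/(-22 + 32))/(-2170))*1278 = (((49/4)/10)*(-1/2170))*1278 = (((⅒)*(49/4))*(-1/2170))*1278 = ((49/40)*(-1/2170))*1278 = -7/12400*1278 = -4473/6200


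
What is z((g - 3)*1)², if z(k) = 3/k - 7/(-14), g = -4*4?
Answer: 169/1444 ≈ 0.11704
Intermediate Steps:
g = -16
z(k) = ½ + 3/k (z(k) = 3/k - 7*(-1/14) = 3/k + ½ = ½ + 3/k)
z((g - 3)*1)² = ((6 + (-16 - 3)*1)/(2*(((-16 - 3)*1))))² = ((6 - 19*1)/(2*((-19*1))))² = ((½)*(6 - 19)/(-19))² = ((½)*(-1/19)*(-13))² = (13/38)² = 169/1444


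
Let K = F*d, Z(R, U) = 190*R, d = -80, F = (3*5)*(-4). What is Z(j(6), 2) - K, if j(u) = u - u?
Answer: -4800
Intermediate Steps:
F = -60 (F = 15*(-4) = -60)
j(u) = 0
K = 4800 (K = -60*(-80) = 4800)
Z(j(6), 2) - K = 190*0 - 1*4800 = 0 - 4800 = -4800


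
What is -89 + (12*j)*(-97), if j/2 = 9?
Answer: -21041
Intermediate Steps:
j = 18 (j = 2*9 = 18)
-89 + (12*j)*(-97) = -89 + (12*18)*(-97) = -89 + 216*(-97) = -89 - 20952 = -21041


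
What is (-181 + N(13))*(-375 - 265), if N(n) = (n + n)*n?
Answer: -100480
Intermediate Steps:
N(n) = 2*n² (N(n) = (2*n)*n = 2*n²)
(-181 + N(13))*(-375 - 265) = (-181 + 2*13²)*(-375 - 265) = (-181 + 2*169)*(-640) = (-181 + 338)*(-640) = 157*(-640) = -100480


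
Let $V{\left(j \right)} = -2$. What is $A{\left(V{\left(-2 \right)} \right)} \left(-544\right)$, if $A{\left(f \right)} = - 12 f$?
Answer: $-13056$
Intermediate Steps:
$A{\left(V{\left(-2 \right)} \right)} \left(-544\right) = \left(-12\right) \left(-2\right) \left(-544\right) = 24 \left(-544\right) = -13056$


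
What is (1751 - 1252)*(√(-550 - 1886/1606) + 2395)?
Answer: 1195105 + 1497*I*√39489131/803 ≈ 1.1951e+6 + 11715.0*I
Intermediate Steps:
(1751 - 1252)*(√(-550 - 1886/1606) + 2395) = 499*(√(-550 - 1886*1/1606) + 2395) = 499*(√(-550 - 943/803) + 2395) = 499*(√(-442593/803) + 2395) = 499*(3*I*√39489131/803 + 2395) = 499*(2395 + 3*I*√39489131/803) = 1195105 + 1497*I*√39489131/803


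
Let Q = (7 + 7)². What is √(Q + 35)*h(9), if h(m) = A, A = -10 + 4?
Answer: -6*√231 ≈ -91.192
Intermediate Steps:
Q = 196 (Q = 14² = 196)
A = -6
h(m) = -6
√(Q + 35)*h(9) = √(196 + 35)*(-6) = √231*(-6) = -6*√231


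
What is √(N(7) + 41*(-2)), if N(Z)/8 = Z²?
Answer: √310 ≈ 17.607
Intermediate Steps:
N(Z) = 8*Z²
√(N(7) + 41*(-2)) = √(8*7² + 41*(-2)) = √(8*49 - 82) = √(392 - 82) = √310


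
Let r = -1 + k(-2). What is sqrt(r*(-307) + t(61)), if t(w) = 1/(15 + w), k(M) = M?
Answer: sqrt(1329943)/38 ≈ 30.348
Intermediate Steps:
r = -3 (r = -1 - 2 = -3)
sqrt(r*(-307) + t(61)) = sqrt(-3*(-307) + 1/(15 + 61)) = sqrt(921 + 1/76) = sqrt(69997/76) = sqrt(1329943)/38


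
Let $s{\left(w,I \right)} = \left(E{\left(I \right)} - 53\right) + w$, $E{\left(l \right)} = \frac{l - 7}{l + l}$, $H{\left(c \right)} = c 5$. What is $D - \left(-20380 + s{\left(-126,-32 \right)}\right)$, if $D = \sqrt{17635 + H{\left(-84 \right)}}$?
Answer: $\frac{1315737}{64} + \sqrt{17215} \approx 20690.0$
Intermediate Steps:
$H{\left(c \right)} = 5 c$
$E{\left(l \right)} = \frac{-7 + l}{2 l}$
$s{\left(w,I \right)} = -53 + w + \frac{-7 + I}{2 I}$ ($s{\left(w,I \right)} = \left(\frac{-7 + I}{2 I} - 53\right) + w = \left(-53 + \frac{-7 + I}{2 I}\right) + w = -53 + w + \frac{-7 + I}{2 I}$)
$D = \sqrt{17215}$ ($D = \sqrt{17635 + 5 \left(-84\right)} = \sqrt{17635 - 420} = \sqrt{17215} \approx 131.21$)
$D - \left(-20380 + s{\left(-126,-32 \right)}\right) = \sqrt{17215} - \left(-20380 - \left(\frac{357}{2} - \frac{7}{64}\right)\right) = \sqrt{17215} - \left(-20380 - \frac{11417}{64}\right) = \sqrt{17215} - - \frac{1315737}{64} = \sqrt{17215} + \frac{1315737}{64} = \frac{1315737}{64} + \sqrt{17215}$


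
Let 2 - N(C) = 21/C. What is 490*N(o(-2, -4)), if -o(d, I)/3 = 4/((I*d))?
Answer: 7840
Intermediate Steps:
o(d, I) = -12/(I*d)
N(C) = 2 - 21/C
490*N(o(-2, -4)) = 490*(2 - 21/((-12/(-4*(-2))))) = 490*(2 - 21/((-12*(-¼)*(-½)))) = 490*(2 - 21/(-3/2)) = 490*(2 - 21*(-⅔)) = 490*(2 + 14) = 490*16 = 7840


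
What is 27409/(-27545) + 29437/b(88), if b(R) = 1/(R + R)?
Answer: 142708193631/27545 ≈ 5.1809e+6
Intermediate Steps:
b(R) = 1/(2*R)
27409/(-27545) + 29437/b(88) = 27409/(-27545) + 29437/(((1/2)/88)) = 27409*(-1/27545) + 29437/(((1/2)*(1/88))) = -27409/27545 + 29437/(1/176) = -27409/27545 + 29437*176 = -27409/27545 + 5180912 = 142708193631/27545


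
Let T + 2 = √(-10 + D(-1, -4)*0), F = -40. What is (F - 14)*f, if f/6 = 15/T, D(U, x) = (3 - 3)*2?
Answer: 4860/7 + 2430*I*√10/7 ≈ 694.29 + 1097.8*I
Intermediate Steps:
D(U, x) = 0 (D(U, x) = 0*2 = 0)
T = -2 + I*√10 (T = -2 + √(-10 + 0*0) = -2 + √(-10 + 0) = -2 + √(-10) = -2 + I*√10 ≈ -2.0 + 3.1623*I)
f = 90/(-2 + I*√10) (f = 6*(15/(-2 + I*√10)) = 90/(-2 + I*√10) ≈ -12.857 - 20.329*I)
(F - 14)*f = (-40 - 14)*(-90/7 - 45*I*√10/7) = -54*(-90/7 - 45*I*√10/7) = 4860/7 + 2430*I*√10/7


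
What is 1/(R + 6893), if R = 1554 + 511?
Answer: 1/8958 ≈ 0.00011163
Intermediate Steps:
R = 2065
1/(R + 6893) = 1/(2065 + 6893) = 1/8958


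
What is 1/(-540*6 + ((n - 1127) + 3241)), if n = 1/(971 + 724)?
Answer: -1695/1908569 ≈ -0.00088810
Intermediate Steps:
n = 1/1695 ≈ 0.00058997
1/(-540*6 + ((n - 1127) + 3241)) = 1/(-540*6 + ((1/1695 - 1127) + 3241)) = 1/(-3240 + (-1910264/1695 + 3241)) = 1/(-3240 + 3583231/1695) = 1/(-1908569/1695) = -1695/1908569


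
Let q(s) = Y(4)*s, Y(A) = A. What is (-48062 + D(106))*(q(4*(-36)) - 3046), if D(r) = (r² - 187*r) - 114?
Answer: 205591964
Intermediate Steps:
D(r) = -114 + r² - 187*r
q(s) = 4*s
(-48062 + D(106))*(q(4*(-36)) - 3046) = (-48062 + (-114 + 106² - 187*106))*(4*(4*(-36)) - 3046) = (-48062 + (-114 + 11236 - 19822))*(4*(-144) - 3046) = (-48062 - 8700)*(-576 - 3046) = -56762*(-3622) = 205591964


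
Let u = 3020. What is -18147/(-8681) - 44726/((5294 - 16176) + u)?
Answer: 265469060/34125011 ≈ 7.7793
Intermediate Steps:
-18147/(-8681) - 44726/((5294 - 16176) + u) = -18147/(-8681) - 44726/((5294 - 16176) + 3020) = -18147*(-1/8681) - 44726/(-10882 + 3020) = 18147/8681 - 44726/(-7862) = 18147/8681 - 44726*(-1/7862) = 18147/8681 + 22363/3931 = 265469060/34125011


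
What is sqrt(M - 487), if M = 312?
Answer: 5*I*sqrt(7) ≈ 13.229*I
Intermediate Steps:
sqrt(M - 487) = sqrt(312 - 487) = sqrt(-175) = 5*I*sqrt(7)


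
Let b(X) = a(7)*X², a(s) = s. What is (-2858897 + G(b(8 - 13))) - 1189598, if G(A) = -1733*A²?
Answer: -57121620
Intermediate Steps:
b(X) = 7*X²
(-2858897 + G(b(8 - 13))) - 1189598 = (-2858897 - 1733*49*(8 - 13)⁴) - 1189598 = (-2858897 - 1733*(7*(-5)²)²) - 1189598 = (-2858897 - 1733*(7*25)²) - 1189598 = (-2858897 - 1733*175²) - 1189598 = (-2858897 - 1733*30625) - 1189598 = (-2858897 - 53073125) - 1189598 = -55932022 - 1189598 = -57121620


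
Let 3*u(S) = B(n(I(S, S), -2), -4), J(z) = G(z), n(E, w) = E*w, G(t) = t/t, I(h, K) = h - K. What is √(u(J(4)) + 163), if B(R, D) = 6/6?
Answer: 7*√30/3 ≈ 12.780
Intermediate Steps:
G(t) = 1
J(z) = 1
B(R, D) = 1 (B(R, D) = 6*(⅙) = 1)
u(S) = ⅓ (u(S) = (⅓)*1 = ⅓)
√(u(J(4)) + 163) = √(⅓ + 163) = √(490/3) = 7*√30/3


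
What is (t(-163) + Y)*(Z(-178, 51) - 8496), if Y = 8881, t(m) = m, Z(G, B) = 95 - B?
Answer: -73684536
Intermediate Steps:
(t(-163) + Y)*(Z(-178, 51) - 8496) = (-163 + 8881)*((95 - 1*51) - 8496) = 8718*((95 - 51) - 8496) = 8718*(44 - 8496) = 8718*(-8452) = -73684536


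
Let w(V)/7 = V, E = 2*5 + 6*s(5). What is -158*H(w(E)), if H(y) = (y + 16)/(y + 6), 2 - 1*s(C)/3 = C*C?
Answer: -222148/1411 ≈ -157.44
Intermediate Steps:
s(C) = 6 - 3*C² (s(C) = 6 - 3*C*C = 6 - 3*C²)
E = -404 (E = 2*5 + 6*(6 - 3*5²) = 10 + 6*(6 - 3*25) = 10 + 6*(6 - 75) = 10 + 6*(-69) = 10 - 414 = -404)
w(V) = 7*V
H(y) = (16 + y)/(6 + y)
-158*H(w(E)) = -158*(16 + 7*(-404))/(6 + 7*(-404)) = -158*(16 - 2828)/(6 - 2828) = -158*(-2812)/(-2822) = -(-79)*(-2812)/1411 = -158*1406/1411 = -222148/1411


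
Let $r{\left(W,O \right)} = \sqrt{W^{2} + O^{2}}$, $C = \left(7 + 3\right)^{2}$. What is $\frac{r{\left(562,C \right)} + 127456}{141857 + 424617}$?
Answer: $\frac{63728}{283237} + \frac{53 \sqrt{29}}{283237} \approx 0.22601$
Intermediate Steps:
$C = 100$ ($C = 10^{2} = 100$)
$r{\left(W,O \right)} = \sqrt{O^{2} + W^{2}}$
$\frac{r{\left(562,C \right)} + 127456}{141857 + 424617} = \frac{\sqrt{100^{2} + 562^{2}} + 127456}{141857 + 424617} = \frac{\sqrt{10000 + 315844} + 127456}{566474} = \left(\sqrt{325844} + 127456\right) \frac{1}{566474} = \left(106 \sqrt{29} + 127456\right) \frac{1}{566474} = \left(127456 + 106 \sqrt{29}\right) \frac{1}{566474} = \frac{63728}{283237} + \frac{53 \sqrt{29}}{283237}$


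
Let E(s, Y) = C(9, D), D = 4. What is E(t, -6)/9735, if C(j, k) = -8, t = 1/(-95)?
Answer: -8/9735 ≈ -0.00082178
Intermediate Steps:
t = -1/95 ≈ -0.010526
E(s, Y) = -8
E(t, -6)/9735 = -8/9735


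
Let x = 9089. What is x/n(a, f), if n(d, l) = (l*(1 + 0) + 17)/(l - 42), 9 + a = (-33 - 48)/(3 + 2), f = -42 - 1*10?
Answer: 854366/35 ≈ 24410.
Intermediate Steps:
f = -52 (f = -42 - 10 = -52)
a = -126/5 (a = -9 + (-33 - 48)/(3 + 2) = -9 - 81/5 = -126/5 ≈ -25.200)
n(d, l) = (17 + l)/(-42 + l) (n(d, l) = (l*1 + 17)/(-42 + l) = (l + 17)/(-42 + l) = (17 + l)/(-42 + l))
x/n(a, f) = 9089/(((17 - 52)/(-42 - 52))) = 9089/((-35/(-94))) = 9089/((-1/94*(-35))) = 9089/(35/94) = 9089*(94/35) = 854366/35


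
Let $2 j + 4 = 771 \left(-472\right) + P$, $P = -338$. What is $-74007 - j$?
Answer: $108120$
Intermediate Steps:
$j = -182127$ ($j = -2 + \frac{771 \left(-472\right) - 338}{2} = -2 + \frac{-363912 - 338}{2} = -2 + \frac{1}{2} \left(-364250\right) = -2 - 182125 = -182127$)
$-74007 - j = -74007 - -182127 = -74007 + 182127 = 108120$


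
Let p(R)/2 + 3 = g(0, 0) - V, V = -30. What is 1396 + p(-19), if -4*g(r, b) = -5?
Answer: 2905/2 ≈ 1452.5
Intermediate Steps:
g(r, b) = 5/4 (g(r, b) = -¼*(-5) = 5/4)
p(R) = 113/2 (p(R) = -6 + 2*(5/4 - 1*(-30)) = -6 + 2*(5/4 + 30) = -6 + 2*(125/4) = -6 + 125/2 = 113/2)
1396 + p(-19) = 1396 + 113/2 = 2905/2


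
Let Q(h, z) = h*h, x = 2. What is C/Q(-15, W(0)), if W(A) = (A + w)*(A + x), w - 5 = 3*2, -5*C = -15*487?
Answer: 487/75 ≈ 6.4933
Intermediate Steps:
C = 1461 (C = -(-3)*487 = -⅕*(-7305) = 1461)
w = 11 (w = 5 + 3*2 = 5 + 6 = 11)
W(A) = (2 + A)*(11 + A) (W(A) = (A + 11)*(A + 2) = (11 + A)*(2 + A) = (2 + A)*(11 + A))
Q(h, z) = h²
C/Q(-15, W(0)) = 1461/((-15)²) = 1461/225 = 1461*(1/225) = 487/75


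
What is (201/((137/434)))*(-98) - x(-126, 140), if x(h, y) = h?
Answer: -8531670/137 ≈ -62275.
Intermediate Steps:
(201/((137/434)))*(-98) - x(-126, 140) = (201/((137/434)))*(-98) - 1*(-126) = (201/((137*(1/434))))*(-98) + 126 = (201/(137/434))*(-98) + 126 = (201*(434/137))*(-98) + 126 = (87234/137)*(-98) + 126 = -8548932/137 + 126 = -8531670/137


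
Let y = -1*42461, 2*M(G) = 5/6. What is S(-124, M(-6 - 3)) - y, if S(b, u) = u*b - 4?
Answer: 127216/3 ≈ 42405.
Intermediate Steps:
M(G) = 5/12 (M(G) = (5/6)/2 = (5*(⅙))/2 = (½)*(⅚) = 5/12)
S(b, u) = -4 + b*u (S(b, u) = b*u - 4 = -4 + b*u)
y = -42461
S(-124, M(-6 - 3)) - y = (-4 - 124*5/12) - 1*(-42461) = (-4 - 155/3) + 42461 = -167/3 + 42461 = 127216/3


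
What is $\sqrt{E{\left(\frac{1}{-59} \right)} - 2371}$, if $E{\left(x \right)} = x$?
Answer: $\frac{i \sqrt{8253510}}{59} \approx 48.693 i$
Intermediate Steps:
$\sqrt{E{\left(\frac{1}{-59} \right)} - 2371} = \sqrt{\frac{1}{-59} - 2371} = \sqrt{- \frac{1}{59} - 2371} = \sqrt{- \frac{139890}{59}} = \frac{i \sqrt{8253510}}{59}$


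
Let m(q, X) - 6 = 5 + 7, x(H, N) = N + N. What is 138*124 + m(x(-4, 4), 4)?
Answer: 17130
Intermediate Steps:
x(H, N) = 2*N
m(q, X) = 18 (m(q, X) = 6 + (5 + 7) = 6 + 12 = 18)
138*124 + m(x(-4, 4), 4) = 138*124 + 18 = 17112 + 18 = 17130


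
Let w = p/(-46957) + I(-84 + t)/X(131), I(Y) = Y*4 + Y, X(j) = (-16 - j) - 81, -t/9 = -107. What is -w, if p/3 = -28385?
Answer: 62320225/3568732 ≈ 17.463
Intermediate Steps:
p = -85155 (p = 3*(-28385) = -85155)
t = 963 (t = -9*(-107) = 963)
X(j) = -97 - j
I(Y) = 5*Y (I(Y) = 4*Y + Y = 5*Y)
w = -62320225/3568732 (w = -85155/(-46957) + (5*(-84 + 963))/(-97 - 1*131) = -85155*(-1/46957) + (5*879)/(-97 - 131) = 85155/46957 + 4395/(-228) = 85155/46957 + 4395*(-1/228) = 85155/46957 - 1465/76 = -62320225/3568732 ≈ -17.463)
-w = -1*(-62320225/3568732) = 62320225/3568732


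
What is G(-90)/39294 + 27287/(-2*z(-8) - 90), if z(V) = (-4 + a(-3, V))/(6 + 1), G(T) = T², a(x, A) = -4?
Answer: -416696347/1340362 ≈ -310.88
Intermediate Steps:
z(V) = -8/7 (z(V) = (-4 - 4)/(6 + 1) = -8/7)
G(-90)/39294 + 27287/(-2*z(-8) - 90) = (-90)²/39294 + 27287/(-2*(-8/7) - 90) = 8100*(1/39294) + 27287/(16/7 - 90) = 450/2183 + 27287/(-614/7) = 450/2183 + 27287*(-7/614) = 450/2183 - 191009/614 = -416696347/1340362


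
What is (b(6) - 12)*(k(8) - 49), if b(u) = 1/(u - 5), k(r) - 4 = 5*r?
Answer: 55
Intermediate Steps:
k(r) = 4 + 5*r
b(u) = 1/(-5 + u)
(b(6) - 12)*(k(8) - 49) = (1/(-5 + 6) - 12)*((4 + 5*8) - 49) = (1/1 - 12)*((4 + 40) - 49) = (1 - 12)*(44 - 49) = -11*(-5) = 55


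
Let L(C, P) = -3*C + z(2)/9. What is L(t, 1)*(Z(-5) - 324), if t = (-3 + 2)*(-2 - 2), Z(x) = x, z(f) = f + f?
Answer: 34216/9 ≈ 3801.8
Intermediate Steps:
z(f) = 2*f
t = 4 (t = -1*(-4) = 4)
L(C, P) = 4/9 - 3*C (L(C, P) = -3*C + (2*2)/9 = -3*C + 4*(⅑) = -3*C + 4/9 = 4/9 - 3*C)
L(t, 1)*(Z(-5) - 324) = (4/9 - 3*4)*(-5 - 324) = (4/9 - 12)*(-329) = -104/9*(-329) = 34216/9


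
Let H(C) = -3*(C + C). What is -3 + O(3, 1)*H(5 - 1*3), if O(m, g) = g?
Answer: -15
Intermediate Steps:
H(C) = -6*C
-3 + O(3, 1)*H(5 - 1*3) = -3 + 1*(-6*(5 - 1*3)) = -3 + 1*(-6*(5 - 3)) = -3 + 1*(-6*2) = -3 + 1*(-12) = -3 - 12 = -15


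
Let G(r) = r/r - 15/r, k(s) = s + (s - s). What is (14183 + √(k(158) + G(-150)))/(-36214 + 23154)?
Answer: -14183/13060 - √15910/130600 ≈ -1.0870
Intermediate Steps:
k(s) = s (k(s) = s + 0 = s)
G(r) = 1 - 15/r
(14183 + √(k(158) + G(-150)))/(-36214 + 23154) = (14183 + √(158 + (-15 - 150)/(-150)))/(-36214 + 23154) = (14183 + √(158 - 1/150*(-165)))/(-13060) = (14183 + √(158 + 11/10))*(-1/13060) = (14183 + √(1591/10))*(-1/13060) = (14183 + √15910/10)*(-1/13060) = -14183/13060 - √15910/130600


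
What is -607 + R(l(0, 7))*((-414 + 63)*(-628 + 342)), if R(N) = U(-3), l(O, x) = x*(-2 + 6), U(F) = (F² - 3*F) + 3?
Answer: 2107499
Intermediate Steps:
U(F) = 3 + F² - 3*F
l(O, x) = 4*x (l(O, x) = x*4 = 4*x)
R(N) = 21 (R(N) = 3 + (-3)² - 3*(-3) = 3 + 9 + 9 = 21)
-607 + R(l(0, 7))*((-414 + 63)*(-628 + 342)) = -607 + 21*((-414 + 63)*(-628 + 342)) = -607 + 21*(-351*(-286)) = -607 + 21*100386 = -607 + 2108106 = 2107499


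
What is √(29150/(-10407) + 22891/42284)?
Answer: I*√940747352631/645234 ≈ 1.5032*I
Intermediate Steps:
√(29150/(-10407) + 22891/42284) = √(29150*(-1/10407) + 22891*(1/42284)) = √(-29150/10407 + 2081/3844) = √(-90395633/40004508) = I*√940747352631/645234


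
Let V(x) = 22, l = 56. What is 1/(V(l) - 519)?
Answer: -1/497 ≈ -0.0020121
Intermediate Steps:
1/(V(l) - 519) = 1/(22 - 519) = 1/(-497) = -1/497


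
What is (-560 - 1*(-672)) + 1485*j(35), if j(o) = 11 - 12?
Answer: -1373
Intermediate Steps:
j(o) = -1
(-560 - 1*(-672)) + 1485*j(35) = (-560 - 1*(-672)) + 1485*(-1) = (-560 + 672) - 1485 = 112 - 1485 = -1373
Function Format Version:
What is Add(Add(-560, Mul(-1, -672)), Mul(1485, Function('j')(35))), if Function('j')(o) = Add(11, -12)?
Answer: -1373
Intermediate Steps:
Function('j')(o) = -1
Add(Add(-560, Mul(-1, -672)), Mul(1485, Function('j')(35))) = Add(Add(-560, Mul(-1, -672)), Mul(1485, -1)) = Add(Add(-560, 672), -1485) = Add(112, -1485) = -1373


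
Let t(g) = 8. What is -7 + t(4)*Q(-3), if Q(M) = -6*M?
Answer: 137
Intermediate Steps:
-7 + t(4)*Q(-3) = -7 + 8*(-6*(-3)) = -7 + 8*18 = -7 + 144 = 137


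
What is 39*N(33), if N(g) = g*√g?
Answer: 1287*√33 ≈ 7393.3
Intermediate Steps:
N(g) = g^(3/2)
39*N(33) = 39*33^(3/2) = 39*(33*√33) = 1287*√33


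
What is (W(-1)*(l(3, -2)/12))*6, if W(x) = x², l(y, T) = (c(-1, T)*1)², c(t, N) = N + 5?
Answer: 9/2 ≈ 4.5000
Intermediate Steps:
c(t, N) = 5 + N
l(y, T) = (5 + T)² (l(y, T) = ((5 + T)*1)² = (5 + T)²)
(W(-1)*(l(3, -2)/12))*6 = ((-1)²*((5 - 2)²/12))*6 = (1*(3²*(1/12)))*6 = (1*(9*(1/12)))*6 = (1*(¾))*6 = (¾)*6 = 9/2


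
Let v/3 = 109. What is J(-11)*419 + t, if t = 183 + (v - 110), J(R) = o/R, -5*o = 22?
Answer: 2838/5 ≈ 567.60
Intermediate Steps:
v = 327 (v = 3*109 = 327)
o = -22/5 (o = -1/5*22 = -22/5 ≈ -4.4000)
J(R) = -22/(5*R)
t = 400 (t = 183 + (327 - 110) = 183 + 217 = 400)
J(-11)*419 + t = -22/5/(-11)*419 + 400 = -22/5*(-1/11)*419 + 400 = (2/5)*419 + 400 = 838/5 + 400 = 2838/5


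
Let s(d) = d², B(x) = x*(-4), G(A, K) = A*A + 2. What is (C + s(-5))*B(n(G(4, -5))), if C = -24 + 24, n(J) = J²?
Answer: -32400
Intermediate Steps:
G(A, K) = 2 + A² (G(A, K) = A² + 2 = 2 + A²)
C = 0
B(x) = -4*x
(C + s(-5))*B(n(G(4, -5))) = (0 + (-5)²)*(-4*(2 + 4²)²) = (0 + 25)*(-4*(2 + 16)²) = 25*(-4*18²) = 25*(-4*324) = 25*(-1296) = -32400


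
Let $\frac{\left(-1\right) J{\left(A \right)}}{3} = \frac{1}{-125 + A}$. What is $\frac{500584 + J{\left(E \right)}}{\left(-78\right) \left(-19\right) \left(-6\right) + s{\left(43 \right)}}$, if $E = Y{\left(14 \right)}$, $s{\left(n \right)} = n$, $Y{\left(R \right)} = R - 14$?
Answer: $- \frac{62573003}{1106125} \approx -56.57$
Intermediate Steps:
$Y{\left(R \right)} = -14 + R$ ($Y{\left(R \right)} = R - 14 = -14 + R$)
$E = 0$ ($E = -14 + 14 = 0$)
$J{\left(A \right)} = - \frac{3}{-125 + A}$
$\frac{500584 + J{\left(E \right)}}{\left(-78\right) \left(-19\right) \left(-6\right) + s{\left(43 \right)}} = \frac{500584 - \frac{3}{-125 + 0}}{\left(-78\right) \left(-19\right) \left(-6\right) + 43} = \frac{500584 - \frac{3}{-125}}{1482 \left(-6\right) + 43} = \frac{500584 - - \frac{3}{125}}{-8892 + 43} = \frac{500584 + \frac{3}{125}}{-8849} = \frac{62573003}{125} \left(- \frac{1}{8849}\right) = - \frac{62573003}{1106125}$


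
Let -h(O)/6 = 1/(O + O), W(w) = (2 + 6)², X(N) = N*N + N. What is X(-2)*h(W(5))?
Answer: -3/32 ≈ -0.093750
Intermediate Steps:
X(N) = N + N² (X(N) = N² + N = N + N²)
W(w) = 64 (W(w) = 8² = 64)
h(O) = -3/O (h(O) = -6/(O + O) = -6*1/(2*O) = -3/O)
X(-2)*h(W(5)) = (-2*(1 - 2))*(-3/64) = (-2*(-1))*(-3*1/64) = 2*(-3/64) = -3/32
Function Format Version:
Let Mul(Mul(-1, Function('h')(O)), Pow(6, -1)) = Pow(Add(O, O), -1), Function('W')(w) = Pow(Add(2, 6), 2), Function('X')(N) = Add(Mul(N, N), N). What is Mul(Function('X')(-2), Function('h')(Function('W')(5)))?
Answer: Rational(-3, 32) ≈ -0.093750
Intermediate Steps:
Function('X')(N) = Add(N, Pow(N, 2)) (Function('X')(N) = Add(Pow(N, 2), N) = Add(N, Pow(N, 2)))
Function('W')(w) = 64 (Function('W')(w) = Pow(8, 2) = 64)
Function('h')(O) = Mul(-3, Pow(O, -1)) (Function('h')(O) = Mul(-6, Pow(Add(O, O), -1)) = Mul(-6, Pow(Mul(2, O), -1)) = Mul(-6, Mul(Rational(1, 2), Pow(O, -1))) = Mul(-3, Pow(O, -1)))
Mul(Function('X')(-2), Function('h')(Function('W')(5))) = Mul(Mul(-2, Add(1, -2)), Mul(-3, Pow(64, -1))) = Mul(Mul(-2, -1), Mul(-3, Rational(1, 64))) = Mul(2, Rational(-3, 64)) = Rational(-3, 32)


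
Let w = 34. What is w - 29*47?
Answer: -1329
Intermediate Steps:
w - 29*47 = 34 - 29*47 = 34 - 1363 = -1329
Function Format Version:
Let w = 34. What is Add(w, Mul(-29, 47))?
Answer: -1329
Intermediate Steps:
Add(w, Mul(-29, 47)) = Add(34, Mul(-29, 47)) = Add(34, -1363) = -1329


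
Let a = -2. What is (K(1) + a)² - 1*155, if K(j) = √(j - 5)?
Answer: -155 - 8*I ≈ -155.0 - 8.0*I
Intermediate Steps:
K(j) = √(-5 + j)
(K(1) + a)² - 1*155 = (√(-5 + 1) - 2)² - 1*155 = (√(-4) - 2)² - 155 = (2*I - 2)² - 155 = (-2 + 2*I)² - 155 = -155 + (-2 + 2*I)²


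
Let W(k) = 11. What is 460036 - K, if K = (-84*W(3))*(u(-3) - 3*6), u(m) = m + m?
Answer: 437860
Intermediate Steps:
u(m) = 2*m
K = 22176 (K = (-84*11)*(2*(-3) - 3*6) = -924*(-6 - 18) = -924*(-24) = 22176)
460036 - K = 460036 - 1*22176 = 460036 - 22176 = 437860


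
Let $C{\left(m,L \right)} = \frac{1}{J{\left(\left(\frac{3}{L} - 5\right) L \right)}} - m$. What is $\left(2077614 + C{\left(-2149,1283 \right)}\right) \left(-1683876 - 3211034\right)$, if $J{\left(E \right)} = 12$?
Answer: $- \frac{61081518685435}{6} \approx -1.018 \cdot 10^{13}$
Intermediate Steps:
$C{\left(m,L \right)} = \frac{1}{12} - m$
$\left(2077614 + C{\left(-2149,1283 \right)}\right) \left(-1683876 - 3211034\right) = \left(2077614 + \left(\frac{1}{12} - -2149\right)\right) \left(-1683876 - 3211034\right) = \left(2077614 + \left(\frac{1}{12} + 2149\right)\right) \left(-4894910\right) = \left(2077614 + \frac{25789}{12}\right) \left(-4894910\right) = \frac{24957157}{12} \left(-4894910\right) = - \frac{61081518685435}{6}$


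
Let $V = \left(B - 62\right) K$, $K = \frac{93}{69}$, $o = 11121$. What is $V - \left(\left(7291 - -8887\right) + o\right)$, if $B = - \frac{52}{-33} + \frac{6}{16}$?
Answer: $- \frac{166250971}{6072} \approx -27380.0$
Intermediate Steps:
$K = \frac{31}{23}$ ($K = 93 \cdot \frac{1}{69} = \frac{31}{23} \approx 1.3478$)
$B = \frac{515}{264}$ ($B = \left(-52\right) \left(- \frac{1}{33}\right) + 6 \cdot \frac{1}{16} = \frac{52}{33} + \frac{3}{8} = \frac{515}{264} \approx 1.9508$)
$V = - \frac{491443}{6072}$ ($V = \left(\frac{515}{264} - 62\right) \frac{31}{23} = \left(- \frac{15853}{264}\right) \frac{31}{23} = - \frac{491443}{6072} \approx -80.936$)
$V - \left(\left(7291 - -8887\right) + o\right) = - \frac{491443}{6072} - \left(\left(7291 - -8887\right) + 11121\right) = - \frac{491443}{6072} - \left(\left(7291 + 8887\right) + 11121\right) = - \frac{491443}{6072} - \left(16178 + 11121\right) = - \frac{491443}{6072} - 27299 = - \frac{166250971}{6072}$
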